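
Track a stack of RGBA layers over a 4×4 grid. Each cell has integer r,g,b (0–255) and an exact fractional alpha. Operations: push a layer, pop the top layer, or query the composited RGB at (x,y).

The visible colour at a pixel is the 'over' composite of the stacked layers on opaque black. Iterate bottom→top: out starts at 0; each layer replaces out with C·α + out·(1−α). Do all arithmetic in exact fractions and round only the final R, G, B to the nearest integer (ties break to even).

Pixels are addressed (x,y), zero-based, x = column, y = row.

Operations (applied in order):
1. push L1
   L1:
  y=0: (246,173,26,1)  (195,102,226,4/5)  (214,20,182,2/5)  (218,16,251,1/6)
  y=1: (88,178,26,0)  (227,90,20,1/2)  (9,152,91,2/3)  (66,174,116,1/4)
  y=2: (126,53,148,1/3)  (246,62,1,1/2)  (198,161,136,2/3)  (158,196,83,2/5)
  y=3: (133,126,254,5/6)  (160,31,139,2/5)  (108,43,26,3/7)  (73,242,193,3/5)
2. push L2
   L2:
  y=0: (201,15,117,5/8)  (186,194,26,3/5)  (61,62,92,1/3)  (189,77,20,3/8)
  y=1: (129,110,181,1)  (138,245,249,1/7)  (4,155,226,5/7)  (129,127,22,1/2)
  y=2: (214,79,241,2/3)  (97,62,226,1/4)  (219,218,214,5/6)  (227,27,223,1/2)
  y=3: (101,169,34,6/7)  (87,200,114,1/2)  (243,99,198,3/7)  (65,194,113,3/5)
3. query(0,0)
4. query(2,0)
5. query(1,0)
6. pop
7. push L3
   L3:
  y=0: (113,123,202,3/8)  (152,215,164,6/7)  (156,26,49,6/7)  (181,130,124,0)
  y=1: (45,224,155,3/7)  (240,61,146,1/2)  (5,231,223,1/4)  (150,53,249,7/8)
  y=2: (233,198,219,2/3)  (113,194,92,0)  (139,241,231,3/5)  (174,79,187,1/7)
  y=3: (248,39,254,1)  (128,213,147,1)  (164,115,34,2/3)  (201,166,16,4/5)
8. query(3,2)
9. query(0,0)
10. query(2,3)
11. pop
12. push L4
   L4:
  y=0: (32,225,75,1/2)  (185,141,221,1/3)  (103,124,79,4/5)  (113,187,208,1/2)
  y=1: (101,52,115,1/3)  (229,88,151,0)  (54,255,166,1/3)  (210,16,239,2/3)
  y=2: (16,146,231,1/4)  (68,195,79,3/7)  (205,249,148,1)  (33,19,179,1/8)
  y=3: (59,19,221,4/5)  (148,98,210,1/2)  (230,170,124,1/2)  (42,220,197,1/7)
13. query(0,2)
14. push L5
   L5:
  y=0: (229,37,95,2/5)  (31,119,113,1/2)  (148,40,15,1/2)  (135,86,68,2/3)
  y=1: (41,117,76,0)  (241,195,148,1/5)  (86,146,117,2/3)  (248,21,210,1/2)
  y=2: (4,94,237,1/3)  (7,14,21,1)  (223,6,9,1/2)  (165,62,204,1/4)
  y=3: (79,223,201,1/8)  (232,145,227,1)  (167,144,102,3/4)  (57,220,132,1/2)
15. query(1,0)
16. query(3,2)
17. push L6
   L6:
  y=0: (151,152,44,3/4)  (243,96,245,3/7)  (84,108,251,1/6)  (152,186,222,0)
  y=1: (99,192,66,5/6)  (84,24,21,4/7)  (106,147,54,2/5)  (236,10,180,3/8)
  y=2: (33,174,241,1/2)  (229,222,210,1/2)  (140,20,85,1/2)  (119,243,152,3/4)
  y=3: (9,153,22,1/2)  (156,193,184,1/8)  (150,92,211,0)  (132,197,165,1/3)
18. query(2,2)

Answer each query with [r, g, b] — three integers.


at x=0,y=0 over L1,L2:
+L1 (α=1) → [246, 173, 26]
+L2 (α=5/8) → [1743/8, 297/4, 663/8]
rounded: [218, 74, 83]

at x=2,y=0 over L1,L2:
+L1 (α=2/5) → [428/5, 8, 364/5]
+L2 (α=1/3) → [387/5, 26, 396/5]
rounded: [77, 26, 79]

at x=1,y=0 over L1,L2:
+L1 (α=4/5) → [156, 408/5, 904/5]
+L2 (α=3/5) → [174, 3726/25, 2198/25]
= [174, 149, 88]

at x=3,y=2 over L1,L3:
+L1 (α=2/5) → [316/5, 392/5, 166/5]
+L3 (α=1/7) → [2766/35, 2747/35, 1931/35]
→ [79, 78, 55]

at x=0,y=0 over L1,L3:
L1 α=1: [246, 173, 26]
L3 α=3/8: [1569/8, 617/4, 92]
rounded: [196, 154, 92]

(2,3) stack=L1,L3; from [0,0,0]:
L1 α=3/7: [324/7, 129/7, 78/7]
L3 α=2/3: [2620/21, 1739/21, 554/21]
= [125, 83, 26]

(0,2) stack=L1,L4; from [0,0,0]:
+L1 (α=1/3) → [42, 53/3, 148/3]
+L4 (α=1/4) → [71/2, 199/4, 379/4]
→ [36, 50, 95]

query (1,0) [L1,L4,L5] — begin 0,0,0
+L1 (α=4/5) → [156, 408/5, 904/5]
+L4 (α=1/3) → [497/3, 507/5, 971/5]
+L5 (α=1/2) → [295/3, 551/5, 768/5]
→ [98, 110, 154]

at x=3,y=2 over L1,L4,L5:
L1 α=2/5: [316/5, 392/5, 166/5]
L4 α=1/8: [2377/40, 2839/40, 2057/40]
L5 α=1/4: [13731/160, 10997/160, 14331/160]
rounded: [86, 69, 90]

query (2,2) [L1,L4,L5,L6] — begin 0,0,0
after L1 α=2/3: [132, 322/3, 272/3]
after L4 α=1: [205, 249, 148]
after L5 α=1/2: [214, 255/2, 157/2]
after L6 α=1/2: [177, 295/4, 327/4]
rounded: [177, 74, 82]


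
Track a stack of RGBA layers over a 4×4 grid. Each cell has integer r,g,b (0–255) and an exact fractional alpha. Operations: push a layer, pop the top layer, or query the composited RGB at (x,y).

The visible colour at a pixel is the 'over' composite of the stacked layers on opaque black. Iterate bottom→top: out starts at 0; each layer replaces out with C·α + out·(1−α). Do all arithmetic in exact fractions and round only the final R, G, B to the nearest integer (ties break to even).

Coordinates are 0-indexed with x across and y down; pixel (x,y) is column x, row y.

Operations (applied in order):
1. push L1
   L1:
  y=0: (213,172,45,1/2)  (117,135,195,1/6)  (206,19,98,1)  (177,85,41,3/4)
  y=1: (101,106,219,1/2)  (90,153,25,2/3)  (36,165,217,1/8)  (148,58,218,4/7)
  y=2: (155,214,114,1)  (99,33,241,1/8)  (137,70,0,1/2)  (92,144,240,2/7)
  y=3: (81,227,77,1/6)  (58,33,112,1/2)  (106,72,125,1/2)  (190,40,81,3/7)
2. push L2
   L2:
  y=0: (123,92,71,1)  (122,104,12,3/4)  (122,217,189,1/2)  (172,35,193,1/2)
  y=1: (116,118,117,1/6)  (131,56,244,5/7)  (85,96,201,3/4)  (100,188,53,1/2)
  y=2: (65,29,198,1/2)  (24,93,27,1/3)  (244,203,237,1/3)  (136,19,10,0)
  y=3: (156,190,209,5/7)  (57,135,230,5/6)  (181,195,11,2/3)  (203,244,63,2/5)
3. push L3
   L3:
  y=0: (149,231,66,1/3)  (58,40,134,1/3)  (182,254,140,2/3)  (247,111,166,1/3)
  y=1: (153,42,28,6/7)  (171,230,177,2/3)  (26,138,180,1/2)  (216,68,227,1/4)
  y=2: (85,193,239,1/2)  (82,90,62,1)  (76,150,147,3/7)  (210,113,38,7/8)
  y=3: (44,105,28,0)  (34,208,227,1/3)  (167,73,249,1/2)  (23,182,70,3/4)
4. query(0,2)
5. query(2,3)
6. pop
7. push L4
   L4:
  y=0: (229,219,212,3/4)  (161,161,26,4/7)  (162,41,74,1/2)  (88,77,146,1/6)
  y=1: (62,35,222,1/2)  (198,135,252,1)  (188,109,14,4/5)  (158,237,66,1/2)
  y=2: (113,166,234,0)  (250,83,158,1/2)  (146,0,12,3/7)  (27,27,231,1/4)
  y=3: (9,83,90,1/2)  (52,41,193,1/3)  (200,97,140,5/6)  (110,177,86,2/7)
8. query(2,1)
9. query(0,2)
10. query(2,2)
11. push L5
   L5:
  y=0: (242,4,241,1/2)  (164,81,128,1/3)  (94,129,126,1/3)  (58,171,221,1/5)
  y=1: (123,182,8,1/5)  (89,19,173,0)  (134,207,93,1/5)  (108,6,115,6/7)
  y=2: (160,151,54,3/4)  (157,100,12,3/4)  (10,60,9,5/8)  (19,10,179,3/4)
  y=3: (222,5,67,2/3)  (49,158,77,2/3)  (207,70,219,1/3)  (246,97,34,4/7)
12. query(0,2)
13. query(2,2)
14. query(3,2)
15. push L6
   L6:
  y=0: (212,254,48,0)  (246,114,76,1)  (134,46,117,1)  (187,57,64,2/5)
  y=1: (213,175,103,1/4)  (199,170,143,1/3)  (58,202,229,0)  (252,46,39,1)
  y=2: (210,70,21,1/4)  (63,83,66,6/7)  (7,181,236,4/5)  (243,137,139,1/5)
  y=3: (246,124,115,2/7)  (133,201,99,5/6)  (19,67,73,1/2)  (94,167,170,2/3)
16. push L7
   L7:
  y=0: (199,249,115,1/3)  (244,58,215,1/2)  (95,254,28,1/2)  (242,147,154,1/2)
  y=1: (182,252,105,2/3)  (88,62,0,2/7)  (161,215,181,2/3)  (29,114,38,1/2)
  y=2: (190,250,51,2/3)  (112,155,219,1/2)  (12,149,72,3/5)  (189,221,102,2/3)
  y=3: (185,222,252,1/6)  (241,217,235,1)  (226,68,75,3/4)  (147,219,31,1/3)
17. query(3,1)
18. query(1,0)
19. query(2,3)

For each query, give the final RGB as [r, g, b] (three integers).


at x=0,y=2 over L1,L2,L3:
L1 α=1: [155, 214, 114]
L2 α=1/2: [110, 243/2, 156]
L3 α=1/2: [195/2, 629/4, 395/2]
= [98, 157, 198]

at x=2,y=3 over L1,L2,L3:
after L1 α=1/2: [53, 36, 125/2]
after L2 α=2/3: [415/3, 142, 169/6]
after L3 α=1/2: [458/3, 215/2, 1663/12]
= [153, 108, 139]

query (2,1) [L1,L2,L4] — begin 0,0,0
L1 α=1/8: [9/2, 165/8, 217/8]
L2 α=3/4: [519/8, 2469/32, 5041/32]
L4 α=4/5: [1307/8, 16421/160, 6833/160]
= [163, 103, 43]

query (0,2) [L1,L2,L4] — begin 0,0,0
after L1 α=1: [155, 214, 114]
after L2 α=1/2: [110, 243/2, 156]
after L4 α=0: [110, 243/2, 156]
rounded: [110, 122, 156]

query (2,2) [L1,L2,L4] — begin 0,0,0
L1 α=1/2: [137/2, 35, 0]
L2 α=1/3: [127, 91, 79]
L4 α=3/7: [946/7, 52, 352/7]
→ [135, 52, 50]

at x=0,y=2 over L1,L2,L4,L5:
after L1 α=1: [155, 214, 114]
after L2 α=1/2: [110, 243/2, 156]
after L4 α=0: [110, 243/2, 156]
after L5 α=3/4: [295/2, 1149/8, 159/2]
rounded: [148, 144, 80]

(2,2) stack=L1,L2,L4,L5; from [0,0,0]:
after L1 α=1/2: [137/2, 35, 0]
after L2 α=1/3: [127, 91, 79]
after L4 α=3/7: [946/7, 52, 352/7]
after L5 α=5/8: [797/14, 57, 1371/56]
rounded: [57, 57, 24]

at x=3,y=2 over L1,L2,L4,L5:
+L1 (α=2/7) → [184/7, 288/7, 480/7]
+L2 (α=0) → [184/7, 288/7, 480/7]
+L4 (α=1/4) → [741/28, 1053/28, 3057/28]
+L5 (α=3/4) → [2337/112, 1893/112, 18093/112]
rounded: [21, 17, 162]

at x=3,y=1 over L1,L2,L4,L5,L6,L7:
after L1 α=4/7: [592/7, 232/7, 872/7]
after L2 α=1/2: [646/7, 774/7, 1243/14]
after L4 α=1/2: [876/7, 2433/14, 2167/28]
after L5 α=6/7: [5412/49, 2937/98, 21487/196]
after L6 α=1: [252, 46, 39]
after L7 α=1/2: [281/2, 80, 77/2]
rounded: [140, 80, 38]

at x=1,y=0 over L1,L2,L4,L5,L6,L7:
L1 α=1/6: [39/2, 45/2, 65/2]
L2 α=3/4: [771/8, 669/8, 137/8]
L4 α=4/7: [7465/56, 7159/56, 1243/56]
L5 α=1/3: [4019/28, 9427/84, 1609/28]
L6 α=1: [246, 114, 76]
L7 α=1/2: [245, 86, 291/2]
→ [245, 86, 146]

query (2,3) [L1,L2,L4,L5,L6,L7] — begin 0,0,0
after L1 α=1/2: [53, 36, 125/2]
after L2 α=2/3: [415/3, 142, 169/6]
after L4 α=5/6: [3415/18, 209/2, 4369/36]
after L5 α=1/3: [5278/27, 93, 8311/54]
after L6 α=1/2: [5791/54, 80, 12253/108]
after L7 α=3/4: [42403/216, 71, 36553/432]
→ [196, 71, 85]


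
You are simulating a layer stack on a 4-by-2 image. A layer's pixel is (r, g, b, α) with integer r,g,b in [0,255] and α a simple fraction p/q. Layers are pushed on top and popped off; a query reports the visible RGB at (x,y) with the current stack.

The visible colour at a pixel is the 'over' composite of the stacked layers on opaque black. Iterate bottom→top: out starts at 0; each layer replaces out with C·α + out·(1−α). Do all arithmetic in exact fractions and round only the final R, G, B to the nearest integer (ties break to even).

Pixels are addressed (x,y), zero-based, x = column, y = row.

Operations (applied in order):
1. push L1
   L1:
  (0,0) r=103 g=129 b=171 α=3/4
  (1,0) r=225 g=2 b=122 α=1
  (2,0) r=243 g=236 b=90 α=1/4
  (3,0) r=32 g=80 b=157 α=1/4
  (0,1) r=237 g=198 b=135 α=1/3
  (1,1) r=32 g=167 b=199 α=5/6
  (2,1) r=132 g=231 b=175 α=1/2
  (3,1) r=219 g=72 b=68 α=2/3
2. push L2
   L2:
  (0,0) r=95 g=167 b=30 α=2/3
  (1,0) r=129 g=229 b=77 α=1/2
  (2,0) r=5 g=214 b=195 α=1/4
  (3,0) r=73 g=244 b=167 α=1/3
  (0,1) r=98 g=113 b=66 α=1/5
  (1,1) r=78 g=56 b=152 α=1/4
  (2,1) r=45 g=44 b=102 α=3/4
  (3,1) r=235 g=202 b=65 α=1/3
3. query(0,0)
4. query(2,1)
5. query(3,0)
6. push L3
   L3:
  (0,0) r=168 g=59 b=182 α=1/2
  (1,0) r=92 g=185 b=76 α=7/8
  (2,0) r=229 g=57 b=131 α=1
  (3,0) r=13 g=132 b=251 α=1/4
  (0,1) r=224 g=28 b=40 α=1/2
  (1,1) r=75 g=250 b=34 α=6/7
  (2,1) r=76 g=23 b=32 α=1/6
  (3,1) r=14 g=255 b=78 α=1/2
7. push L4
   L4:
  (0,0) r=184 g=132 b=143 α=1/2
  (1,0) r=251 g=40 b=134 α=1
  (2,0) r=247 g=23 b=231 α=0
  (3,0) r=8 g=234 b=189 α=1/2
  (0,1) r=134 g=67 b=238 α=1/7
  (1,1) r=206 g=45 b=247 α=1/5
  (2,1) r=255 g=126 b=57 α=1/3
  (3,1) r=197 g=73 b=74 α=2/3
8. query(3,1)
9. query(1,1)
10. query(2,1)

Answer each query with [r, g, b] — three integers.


query (0,0) [L1,L2] — begin 0,0,0
after L1 α=3/4: [309/4, 387/4, 513/4]
after L2 α=2/3: [1069/12, 1723/12, 251/4]
→ [89, 144, 63]

query (2,1) [L1,L2] — begin 0,0,0
+L1 (α=1/2) → [66, 231/2, 175/2]
+L2 (α=3/4) → [201/4, 495/8, 787/8]
rounded: [50, 62, 98]

query (3,0) [L1,L2] — begin 0,0,0
after L1 α=1/4: [8, 20, 157/4]
after L2 α=1/3: [89/3, 284/3, 491/6]
= [30, 95, 82]

query (3,1) [L1,L2,L3,L4] — begin 0,0,0
+L1 (α=2/3) → [146, 48, 136/3]
+L2 (α=1/3) → [527/3, 298/3, 467/9]
+L3 (α=1/2) → [569/6, 1063/6, 1169/18]
+L4 (α=2/3) → [2933/18, 1939/18, 3833/54]
→ [163, 108, 71]

(1,1) stack=L1,L2,L3,L4; from [0,0,0]:
+L1 (α=5/6) → [80/3, 835/6, 995/6]
+L2 (α=1/4) → [79/2, 947/8, 1299/8]
+L3 (α=6/7) → [979/14, 12947/56, 2931/56]
+L4 (α=1/5) → [680/7, 13577/70, 6389/70]
= [97, 194, 91]

(2,1) stack=L1,L2,L3,L4; from [0,0,0]:
after L1 α=1/2: [66, 231/2, 175/2]
after L2 α=3/4: [201/4, 495/8, 787/8]
after L3 α=1/6: [1309/24, 2659/48, 1397/16]
after L4 α=1/3: [4369/36, 5683/72, 1853/24]
→ [121, 79, 77]


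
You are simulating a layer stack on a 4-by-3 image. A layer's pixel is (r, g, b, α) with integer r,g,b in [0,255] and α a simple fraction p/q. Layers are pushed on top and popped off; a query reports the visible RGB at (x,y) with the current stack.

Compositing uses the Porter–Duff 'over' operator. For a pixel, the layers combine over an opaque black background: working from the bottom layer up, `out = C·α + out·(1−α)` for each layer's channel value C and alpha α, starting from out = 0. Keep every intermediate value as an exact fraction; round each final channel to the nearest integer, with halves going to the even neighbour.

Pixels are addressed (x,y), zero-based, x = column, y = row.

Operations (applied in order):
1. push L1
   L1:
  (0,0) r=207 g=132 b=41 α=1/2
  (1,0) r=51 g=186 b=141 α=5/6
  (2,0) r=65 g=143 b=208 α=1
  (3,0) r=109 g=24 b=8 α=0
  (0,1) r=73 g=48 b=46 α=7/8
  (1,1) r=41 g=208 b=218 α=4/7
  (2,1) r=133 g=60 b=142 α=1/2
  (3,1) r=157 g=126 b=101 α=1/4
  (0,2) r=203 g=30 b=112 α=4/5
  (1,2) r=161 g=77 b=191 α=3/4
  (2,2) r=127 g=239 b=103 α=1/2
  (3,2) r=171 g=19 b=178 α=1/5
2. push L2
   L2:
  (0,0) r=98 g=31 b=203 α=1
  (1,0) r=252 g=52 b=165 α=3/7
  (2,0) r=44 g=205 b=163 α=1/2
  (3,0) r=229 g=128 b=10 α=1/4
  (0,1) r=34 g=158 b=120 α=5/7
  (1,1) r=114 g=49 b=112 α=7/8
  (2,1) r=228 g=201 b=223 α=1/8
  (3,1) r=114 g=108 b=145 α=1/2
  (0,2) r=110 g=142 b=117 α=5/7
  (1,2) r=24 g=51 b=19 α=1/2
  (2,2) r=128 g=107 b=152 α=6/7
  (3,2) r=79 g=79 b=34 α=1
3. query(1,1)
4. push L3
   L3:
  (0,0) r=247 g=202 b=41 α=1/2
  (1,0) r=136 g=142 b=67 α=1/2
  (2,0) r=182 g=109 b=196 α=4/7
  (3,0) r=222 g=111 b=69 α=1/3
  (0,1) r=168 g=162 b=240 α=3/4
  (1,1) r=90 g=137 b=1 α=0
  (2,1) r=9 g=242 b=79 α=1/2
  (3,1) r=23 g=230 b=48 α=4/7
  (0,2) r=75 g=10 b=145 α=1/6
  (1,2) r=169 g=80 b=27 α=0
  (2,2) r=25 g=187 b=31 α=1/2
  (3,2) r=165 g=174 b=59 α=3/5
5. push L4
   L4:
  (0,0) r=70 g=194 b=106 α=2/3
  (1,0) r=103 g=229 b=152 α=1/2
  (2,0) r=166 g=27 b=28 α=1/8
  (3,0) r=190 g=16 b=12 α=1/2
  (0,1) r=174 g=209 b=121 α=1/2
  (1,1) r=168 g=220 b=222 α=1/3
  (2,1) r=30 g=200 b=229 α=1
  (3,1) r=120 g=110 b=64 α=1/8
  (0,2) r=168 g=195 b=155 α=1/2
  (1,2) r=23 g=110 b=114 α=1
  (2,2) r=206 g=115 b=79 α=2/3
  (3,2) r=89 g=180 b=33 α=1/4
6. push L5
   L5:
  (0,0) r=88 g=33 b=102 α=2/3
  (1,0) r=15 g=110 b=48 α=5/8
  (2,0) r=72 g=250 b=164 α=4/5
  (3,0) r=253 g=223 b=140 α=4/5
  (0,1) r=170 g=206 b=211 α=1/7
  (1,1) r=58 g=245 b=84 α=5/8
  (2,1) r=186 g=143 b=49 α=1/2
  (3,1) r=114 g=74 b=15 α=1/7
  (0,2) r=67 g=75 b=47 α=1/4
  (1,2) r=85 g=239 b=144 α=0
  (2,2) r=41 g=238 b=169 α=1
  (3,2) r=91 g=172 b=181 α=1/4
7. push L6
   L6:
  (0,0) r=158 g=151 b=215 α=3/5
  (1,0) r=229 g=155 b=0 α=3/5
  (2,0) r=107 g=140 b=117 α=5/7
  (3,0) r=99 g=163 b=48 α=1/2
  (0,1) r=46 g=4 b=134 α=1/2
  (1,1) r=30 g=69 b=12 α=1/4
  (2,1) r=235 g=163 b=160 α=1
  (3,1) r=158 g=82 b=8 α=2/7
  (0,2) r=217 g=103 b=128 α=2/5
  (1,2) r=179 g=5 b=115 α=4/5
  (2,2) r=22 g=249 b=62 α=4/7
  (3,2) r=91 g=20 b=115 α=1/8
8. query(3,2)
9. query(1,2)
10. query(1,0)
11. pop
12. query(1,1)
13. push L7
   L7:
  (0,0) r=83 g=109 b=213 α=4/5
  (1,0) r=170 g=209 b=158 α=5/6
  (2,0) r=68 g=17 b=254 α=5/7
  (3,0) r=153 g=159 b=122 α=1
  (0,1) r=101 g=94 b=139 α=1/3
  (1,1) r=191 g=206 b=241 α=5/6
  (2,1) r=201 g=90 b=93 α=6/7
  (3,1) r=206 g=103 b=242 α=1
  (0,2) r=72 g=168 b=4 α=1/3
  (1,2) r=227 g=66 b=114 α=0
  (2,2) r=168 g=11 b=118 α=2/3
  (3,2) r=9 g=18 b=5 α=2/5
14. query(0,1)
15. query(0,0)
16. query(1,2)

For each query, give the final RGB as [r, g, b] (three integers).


at x=1,y=1 over L1,L2:
L1 α=4/7: [164/7, 832/7, 872/7]
L2 α=7/8: [2875/28, 3233/56, 795/7]
= [103, 58, 114]

query (3,2) [L1,L2,L3,L4,L5,L6] — begin 0,0,0
L1 α=1/5: [171/5, 19/5, 178/5]
L2 α=1: [79, 79, 34]
L3 α=3/5: [653/5, 136, 49]
L4 α=1/4: [601/5, 147, 45]
L5 α=1/4: [1129/10, 613/4, 79]
L6 α=1/8: [8813/80, 4371/32, 167/2]
= [110, 137, 84]

query (1,2) [L1,L2,L3,L4,L5,L6] — begin 0,0,0
+L1 (α=3/4) → [483/4, 231/4, 573/4]
+L2 (α=1/2) → [579/8, 435/8, 649/8]
+L3 (α=0) → [579/8, 435/8, 649/8]
+L4 (α=1) → [23, 110, 114]
+L5 (α=0) → [23, 110, 114]
+L6 (α=4/5) → [739/5, 26, 574/5]
rounded: [148, 26, 115]

query (1,0) [L1,L2,L3,L4,L5,L6] — begin 0,0,0
+L1 (α=5/6) → [85/2, 155, 235/2]
+L2 (α=3/7) → [926/7, 776/7, 965/7]
+L3 (α=1/2) → [939/7, 885/7, 717/7]
+L4 (α=1/2) → [830/7, 1244/7, 1781/14]
+L5 (α=5/8) → [3015/56, 3791/28, 8703/112]
+L6 (α=3/5) → [22251/140, 10301/70, 8703/280]
rounded: [159, 147, 31]

query (1,1) [L1,L2,L3,L4,L5] — begin 0,0,0
L1 α=4/7: [164/7, 832/7, 872/7]
L2 α=7/8: [2875/28, 3233/56, 795/7]
L3 α=0: [2875/28, 3233/56, 795/7]
L4 α=1/3: [5227/42, 3131/28, 1048/7]
L5 α=5/8: [9287/112, 43693/224, 1521/14]
→ [83, 195, 109]

query (0,1) [L1,L2,L3,L4,L5,L7] — begin 0,0,0
after L1 α=7/8: [511/8, 42, 161/4]
after L2 α=5/7: [1191/28, 874/7, 1361/14]
after L3 α=3/4: [15303/112, 1069/7, 11441/56]
after L4 α=1/2: [34791/224, 1266/7, 18217/112]
after L5 α=1/7: [123413/784, 9038/49, 66467/392]
after L7 α=1/3: [54335/392, 22682/147, 31237/196]
= [139, 154, 159]

query (0,0) [L1,L2,L3,L4,L5,L7] — begin 0,0,0
+L1 (α=1/2) → [207/2, 66, 41/2]
+L2 (α=1) → [98, 31, 203]
+L3 (α=1/2) → [345/2, 233/2, 122]
+L4 (α=2/3) → [625/6, 1009/6, 334/3]
+L5 (α=2/3) → [1681/18, 1405/18, 946/9]
+L7 (α=4/5) → [7657/90, 9253/90, 8614/45]
→ [85, 103, 191]

query (1,2) [L1,L2,L3,L4,L5,L7] — begin 0,0,0
L1 α=3/4: [483/4, 231/4, 573/4]
L2 α=1/2: [579/8, 435/8, 649/8]
L3 α=0: [579/8, 435/8, 649/8]
L4 α=1: [23, 110, 114]
L5 α=0: [23, 110, 114]
L7 α=0: [23, 110, 114]
→ [23, 110, 114]


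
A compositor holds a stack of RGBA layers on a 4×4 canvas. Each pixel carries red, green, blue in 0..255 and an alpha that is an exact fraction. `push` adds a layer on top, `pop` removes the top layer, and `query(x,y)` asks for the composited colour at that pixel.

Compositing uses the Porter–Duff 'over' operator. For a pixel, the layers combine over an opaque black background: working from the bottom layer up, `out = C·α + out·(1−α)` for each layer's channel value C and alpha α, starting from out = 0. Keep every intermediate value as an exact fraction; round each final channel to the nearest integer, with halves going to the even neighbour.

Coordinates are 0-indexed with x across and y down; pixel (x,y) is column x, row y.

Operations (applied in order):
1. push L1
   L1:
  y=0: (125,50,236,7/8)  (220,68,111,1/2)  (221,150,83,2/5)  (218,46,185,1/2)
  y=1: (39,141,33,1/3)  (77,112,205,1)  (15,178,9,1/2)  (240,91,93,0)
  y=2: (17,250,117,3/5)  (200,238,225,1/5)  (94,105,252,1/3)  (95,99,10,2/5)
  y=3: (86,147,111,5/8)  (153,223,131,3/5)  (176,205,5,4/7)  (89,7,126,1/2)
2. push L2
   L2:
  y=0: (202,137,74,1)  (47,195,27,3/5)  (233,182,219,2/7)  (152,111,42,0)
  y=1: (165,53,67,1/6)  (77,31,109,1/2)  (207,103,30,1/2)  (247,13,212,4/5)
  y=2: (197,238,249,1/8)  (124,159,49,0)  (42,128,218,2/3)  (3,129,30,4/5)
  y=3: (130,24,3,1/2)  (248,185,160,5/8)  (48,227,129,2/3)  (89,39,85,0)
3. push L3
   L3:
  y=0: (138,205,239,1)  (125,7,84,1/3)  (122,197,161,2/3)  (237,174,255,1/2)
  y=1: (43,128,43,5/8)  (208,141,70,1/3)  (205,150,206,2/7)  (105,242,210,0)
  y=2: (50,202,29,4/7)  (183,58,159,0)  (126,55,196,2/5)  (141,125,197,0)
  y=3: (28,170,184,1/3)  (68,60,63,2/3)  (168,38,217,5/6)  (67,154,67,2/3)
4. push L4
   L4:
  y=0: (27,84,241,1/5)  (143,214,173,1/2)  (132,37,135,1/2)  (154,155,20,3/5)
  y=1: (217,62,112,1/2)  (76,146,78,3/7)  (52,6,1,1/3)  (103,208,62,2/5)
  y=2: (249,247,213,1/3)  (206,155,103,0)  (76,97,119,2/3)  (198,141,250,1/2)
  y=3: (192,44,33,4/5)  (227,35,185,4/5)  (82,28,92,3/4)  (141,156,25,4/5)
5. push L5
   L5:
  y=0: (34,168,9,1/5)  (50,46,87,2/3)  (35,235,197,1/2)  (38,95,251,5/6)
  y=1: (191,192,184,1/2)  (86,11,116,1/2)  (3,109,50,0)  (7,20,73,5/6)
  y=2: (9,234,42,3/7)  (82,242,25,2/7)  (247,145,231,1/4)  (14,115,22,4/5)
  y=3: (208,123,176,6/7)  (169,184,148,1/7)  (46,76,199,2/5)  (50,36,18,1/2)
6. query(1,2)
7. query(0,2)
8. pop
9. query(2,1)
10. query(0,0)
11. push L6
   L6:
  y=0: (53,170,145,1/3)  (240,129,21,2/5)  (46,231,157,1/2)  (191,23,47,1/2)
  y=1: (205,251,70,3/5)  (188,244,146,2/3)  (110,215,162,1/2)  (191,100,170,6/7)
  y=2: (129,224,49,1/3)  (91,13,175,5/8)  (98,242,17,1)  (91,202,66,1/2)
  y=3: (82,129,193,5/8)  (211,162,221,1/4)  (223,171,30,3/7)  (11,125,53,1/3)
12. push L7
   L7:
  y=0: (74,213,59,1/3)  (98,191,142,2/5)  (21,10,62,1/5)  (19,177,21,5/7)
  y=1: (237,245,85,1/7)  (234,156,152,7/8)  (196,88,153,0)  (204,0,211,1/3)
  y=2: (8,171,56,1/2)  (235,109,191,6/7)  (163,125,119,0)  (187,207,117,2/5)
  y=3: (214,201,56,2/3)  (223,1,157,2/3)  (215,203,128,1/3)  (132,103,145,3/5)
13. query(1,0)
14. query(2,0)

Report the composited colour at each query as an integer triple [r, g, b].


at x=1,y=2 over L1,L2,L3,L4,L5:
+L1 (α=1/5) → [40, 238/5, 45]
+L2 (α=0) → [40, 238/5, 45]
+L3 (α=0) → [40, 238/5, 45]
+L4 (α=0) → [40, 238/5, 45]
+L5 (α=2/7) → [52, 722/7, 275/7]
→ [52, 103, 39]

query (0,2) [L1,L2,L3,L4,L5] — begin 0,0,0
+L1 (α=3/5) → [51/5, 150, 351/5]
+L2 (α=1/8) → [671/20, 161, 1851/20]
+L3 (α=4/7) → [859/20, 1291/7, 7873/140]
+L4 (α=1/3) → [3349/30, 1437/7, 22783/210]
+L5 (α=3/7) → [7103/105, 10662/49, 58796/735]
rounded: [68, 218, 80]

(2,1) stack=L1,L2,L3,L4; from [0,0,0]:
after L1 α=1/2: [15/2, 89, 9/2]
after L2 α=1/2: [429/4, 96, 69/4]
after L3 α=2/7: [3785/28, 780/7, 1993/28]
after L4 α=1/3: [4513/42, 534/7, 669/14]
→ [107, 76, 48]

at x=0,y=0 over L1,L2,L3,L4:
after L1 α=7/8: [875/8, 175/4, 413/2]
after L2 α=1: [202, 137, 74]
after L3 α=1: [138, 205, 239]
after L4 α=1/5: [579/5, 904/5, 1197/5]
= [116, 181, 239]

at x=1,y=0 over L1,L2,L3,L4,L6,L7:
+L1 (α=1/2) → [110, 34, 111/2]
+L2 (α=3/5) → [361/5, 653/5, 192/5]
+L3 (α=1/3) → [449/5, 447/5, 268/5]
+L4 (α=1/2) → [582/5, 1517/10, 1133/10]
+L6 (α=2/5) → [4146/25, 7131/50, 3819/50]
+L7 (α=2/5) → [17338/125, 40493/250, 25657/250]
= [139, 162, 103]

query (2,0) [L1,L2,L3,L4,L6,L7] — begin 0,0,0
+L1 (α=2/5) → [442/5, 60, 166/5]
+L2 (α=2/7) → [908/7, 664/7, 604/7]
+L3 (α=2/3) → [872/7, 3422/21, 2858/21]
+L4 (α=1/2) → [898/7, 4199/42, 5693/42]
+L6 (α=1/2) → [610/7, 13901/84, 12287/84]
+L7 (α=1/5) → [2587/35, 14111/105, 13589/105]
= [74, 134, 129]


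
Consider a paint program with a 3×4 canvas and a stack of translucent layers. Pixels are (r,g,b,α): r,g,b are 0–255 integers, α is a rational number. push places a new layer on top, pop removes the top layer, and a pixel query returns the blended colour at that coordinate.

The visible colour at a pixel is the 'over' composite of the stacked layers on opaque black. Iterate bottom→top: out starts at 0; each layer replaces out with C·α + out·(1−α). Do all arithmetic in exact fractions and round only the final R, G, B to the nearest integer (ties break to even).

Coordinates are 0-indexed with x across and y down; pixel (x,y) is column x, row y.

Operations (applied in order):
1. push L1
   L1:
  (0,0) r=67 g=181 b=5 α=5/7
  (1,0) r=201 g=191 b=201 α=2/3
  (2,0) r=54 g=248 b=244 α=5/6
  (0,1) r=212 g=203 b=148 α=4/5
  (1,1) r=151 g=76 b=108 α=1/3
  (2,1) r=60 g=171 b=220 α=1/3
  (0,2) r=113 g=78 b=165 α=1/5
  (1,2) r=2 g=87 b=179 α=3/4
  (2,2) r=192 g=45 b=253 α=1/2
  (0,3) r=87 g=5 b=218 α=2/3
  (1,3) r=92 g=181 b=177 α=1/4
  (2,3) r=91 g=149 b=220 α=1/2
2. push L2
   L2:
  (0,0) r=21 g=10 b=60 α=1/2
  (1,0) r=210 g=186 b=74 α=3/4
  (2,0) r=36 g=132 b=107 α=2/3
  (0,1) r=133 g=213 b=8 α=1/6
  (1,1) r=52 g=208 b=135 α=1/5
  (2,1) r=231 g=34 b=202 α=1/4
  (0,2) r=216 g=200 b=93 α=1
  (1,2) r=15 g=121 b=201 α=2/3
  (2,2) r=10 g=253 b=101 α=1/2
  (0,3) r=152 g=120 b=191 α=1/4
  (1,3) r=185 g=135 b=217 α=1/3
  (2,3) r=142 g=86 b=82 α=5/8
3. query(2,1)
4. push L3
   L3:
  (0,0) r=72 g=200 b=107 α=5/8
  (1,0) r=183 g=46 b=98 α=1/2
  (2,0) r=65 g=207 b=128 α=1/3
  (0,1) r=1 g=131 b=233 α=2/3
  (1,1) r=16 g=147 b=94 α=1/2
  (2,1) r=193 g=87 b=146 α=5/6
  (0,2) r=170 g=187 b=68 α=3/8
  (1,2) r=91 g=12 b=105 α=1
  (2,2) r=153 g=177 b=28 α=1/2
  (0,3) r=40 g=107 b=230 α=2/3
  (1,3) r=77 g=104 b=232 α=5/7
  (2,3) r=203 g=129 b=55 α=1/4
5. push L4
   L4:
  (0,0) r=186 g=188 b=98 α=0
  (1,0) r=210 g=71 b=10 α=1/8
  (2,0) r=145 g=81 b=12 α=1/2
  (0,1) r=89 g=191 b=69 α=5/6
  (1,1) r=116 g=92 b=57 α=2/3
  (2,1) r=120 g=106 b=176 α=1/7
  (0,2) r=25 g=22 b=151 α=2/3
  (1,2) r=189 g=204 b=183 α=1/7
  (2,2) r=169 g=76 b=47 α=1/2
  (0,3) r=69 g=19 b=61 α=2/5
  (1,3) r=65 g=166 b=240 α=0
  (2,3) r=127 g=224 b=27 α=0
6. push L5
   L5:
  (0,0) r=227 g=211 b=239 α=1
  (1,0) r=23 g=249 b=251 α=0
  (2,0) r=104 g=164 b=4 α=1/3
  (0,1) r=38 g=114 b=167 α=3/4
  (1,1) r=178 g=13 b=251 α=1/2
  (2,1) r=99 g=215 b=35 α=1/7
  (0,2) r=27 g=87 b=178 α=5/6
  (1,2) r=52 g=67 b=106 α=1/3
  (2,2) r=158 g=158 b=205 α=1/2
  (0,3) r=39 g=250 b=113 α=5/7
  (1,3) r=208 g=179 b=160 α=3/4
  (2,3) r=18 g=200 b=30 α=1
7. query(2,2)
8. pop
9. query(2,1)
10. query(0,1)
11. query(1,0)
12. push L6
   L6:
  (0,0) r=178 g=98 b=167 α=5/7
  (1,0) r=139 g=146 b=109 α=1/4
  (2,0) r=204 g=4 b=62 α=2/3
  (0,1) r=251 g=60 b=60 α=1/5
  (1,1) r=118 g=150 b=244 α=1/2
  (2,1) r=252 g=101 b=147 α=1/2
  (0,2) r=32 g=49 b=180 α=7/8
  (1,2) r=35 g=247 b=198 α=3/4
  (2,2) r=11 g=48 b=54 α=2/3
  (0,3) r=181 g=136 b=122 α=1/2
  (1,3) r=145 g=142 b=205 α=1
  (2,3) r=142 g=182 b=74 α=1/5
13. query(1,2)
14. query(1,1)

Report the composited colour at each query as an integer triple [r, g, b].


query (2,1) [L1,L2] — begin 0,0,0
L1 α=1/3: [20, 57, 220/3]
L2 α=1/4: [291/4, 205/4, 211/2]
→ [73, 51, 106]

(2,2) stack=L1,L2,L3,L4,L5; from [0,0,0]:
+L1 (α=1/2) → [96, 45/2, 253/2]
+L2 (α=1/2) → [53, 551/4, 455/4]
+L3 (α=1/2) → [103, 1259/8, 567/8]
+L4 (α=1/2) → [136, 1867/16, 943/16]
+L5 (α=1/2) → [147, 4395/32, 4223/32]
→ [147, 137, 132]

query (2,1) [L1,L2,L3,L4] — begin 0,0,0
+L1 (α=1/3) → [20, 57, 220/3]
+L2 (α=1/4) → [291/4, 205/4, 211/2]
+L3 (α=5/6) → [4151/24, 1945/24, 557/4]
+L4 (α=1/7) → [4631/28, 2369/28, 289/2]
= [165, 85, 144]

(0,1) stack=L1,L2,L3,L4; from [0,0,0]:
L1 α=4/5: [848/5, 812/5, 592/5]
L2 α=1/6: [327/2, 1025/6, 100]
L3 α=2/3: [331/6, 2597/18, 566/3]
L4 α=5/6: [3001/36, 19787/108, 1601/18]
→ [83, 183, 89]

at x=1,y=0 over L1,L2,L3,L4:
after L1 α=2/3: [134, 382/3, 134]
after L2 α=3/4: [191, 514/3, 89]
after L3 α=1/2: [187, 326/3, 187/2]
after L4 α=1/8: [1519/8, 2495/24, 1329/16]
= [190, 104, 83]

query (1,2) [L1,L2,L3,L4,L6] — begin 0,0,0
+L1 (α=3/4) → [3/2, 261/4, 537/4]
+L2 (α=2/3) → [21/2, 1229/12, 715/4]
+L3 (α=1) → [91, 12, 105]
+L4 (α=1/7) → [105, 276/7, 813/7]
+L6 (α=3/4) → [105/2, 5463/28, 4971/28]
= [52, 195, 178]

at x=1,y=1 over L1,L2,L3,L4,L6:
after L1 α=1/3: [151/3, 76/3, 36]
after L2 α=1/5: [152/3, 928/15, 279/5]
after L3 α=1/2: [100/3, 3133/30, 749/10]
after L4 α=2/3: [796/9, 8653/90, 1889/30]
after L6 α=1/2: [929/9, 22153/180, 9209/60]
rounded: [103, 123, 153]


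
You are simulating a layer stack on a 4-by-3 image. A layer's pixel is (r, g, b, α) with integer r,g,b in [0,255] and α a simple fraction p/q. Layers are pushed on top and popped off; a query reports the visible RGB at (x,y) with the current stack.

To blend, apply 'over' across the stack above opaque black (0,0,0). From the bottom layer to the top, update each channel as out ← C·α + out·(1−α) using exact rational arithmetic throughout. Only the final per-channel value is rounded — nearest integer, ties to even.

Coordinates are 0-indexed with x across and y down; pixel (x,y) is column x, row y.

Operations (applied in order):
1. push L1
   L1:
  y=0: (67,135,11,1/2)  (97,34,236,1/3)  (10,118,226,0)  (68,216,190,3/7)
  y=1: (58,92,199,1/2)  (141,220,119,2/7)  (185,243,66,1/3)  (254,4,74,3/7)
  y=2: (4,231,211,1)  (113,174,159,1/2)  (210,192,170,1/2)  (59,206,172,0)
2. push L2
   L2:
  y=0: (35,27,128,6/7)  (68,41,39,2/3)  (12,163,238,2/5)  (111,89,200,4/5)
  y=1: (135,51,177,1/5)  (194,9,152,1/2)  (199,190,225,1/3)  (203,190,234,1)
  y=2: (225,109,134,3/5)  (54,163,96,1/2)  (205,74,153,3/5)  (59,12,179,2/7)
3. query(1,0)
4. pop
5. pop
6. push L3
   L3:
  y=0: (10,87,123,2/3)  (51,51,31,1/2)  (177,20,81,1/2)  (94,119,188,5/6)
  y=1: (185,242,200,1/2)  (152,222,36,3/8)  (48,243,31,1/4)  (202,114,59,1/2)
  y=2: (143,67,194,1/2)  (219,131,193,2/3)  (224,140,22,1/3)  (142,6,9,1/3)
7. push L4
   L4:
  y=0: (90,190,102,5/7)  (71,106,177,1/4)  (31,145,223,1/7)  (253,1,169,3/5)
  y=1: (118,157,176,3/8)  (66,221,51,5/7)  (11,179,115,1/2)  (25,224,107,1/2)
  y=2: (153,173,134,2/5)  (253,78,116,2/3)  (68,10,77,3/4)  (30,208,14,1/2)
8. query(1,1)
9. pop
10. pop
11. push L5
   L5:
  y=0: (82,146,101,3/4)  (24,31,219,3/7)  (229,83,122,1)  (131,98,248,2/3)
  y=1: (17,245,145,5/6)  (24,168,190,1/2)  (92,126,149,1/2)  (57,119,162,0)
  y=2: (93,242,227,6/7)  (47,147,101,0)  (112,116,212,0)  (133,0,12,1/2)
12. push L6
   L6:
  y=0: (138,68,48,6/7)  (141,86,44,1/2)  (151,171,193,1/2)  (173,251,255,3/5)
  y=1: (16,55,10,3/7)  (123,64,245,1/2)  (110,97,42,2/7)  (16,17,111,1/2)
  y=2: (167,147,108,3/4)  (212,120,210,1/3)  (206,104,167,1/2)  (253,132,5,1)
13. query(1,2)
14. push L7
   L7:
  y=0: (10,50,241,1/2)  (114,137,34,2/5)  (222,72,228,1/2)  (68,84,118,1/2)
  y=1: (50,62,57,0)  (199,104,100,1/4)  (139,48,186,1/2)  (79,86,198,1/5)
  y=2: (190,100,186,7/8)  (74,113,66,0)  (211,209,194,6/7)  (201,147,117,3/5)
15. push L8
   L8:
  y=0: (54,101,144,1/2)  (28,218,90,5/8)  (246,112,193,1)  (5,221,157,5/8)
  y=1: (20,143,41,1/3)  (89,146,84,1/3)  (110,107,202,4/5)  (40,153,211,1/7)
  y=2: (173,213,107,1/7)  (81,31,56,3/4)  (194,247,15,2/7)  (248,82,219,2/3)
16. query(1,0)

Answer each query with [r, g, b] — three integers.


at x=1,y=0 over L1,L2:
after L1 α=1/3: [97/3, 34/3, 236/3]
after L2 α=2/3: [505/9, 280/9, 470/9]
= [56, 31, 52]

(1,1) stack=L3,L4; from [0,0,0]:
L3 α=3/8: [57, 333/4, 27/2]
L4 α=5/7: [444/7, 2543/14, 282/7]
= [63, 182, 40]

query (1,2) [L5,L6] — begin 0,0,0
after L5 α=0: [0, 0, 0]
after L6 α=1/3: [212/3, 40, 70]
rounded: [71, 40, 70]

query (1,0) [L5,L6,L7,L8] — begin 0,0,0
L5 α=3/7: [72/7, 93/7, 657/7]
L6 α=1/2: [1059/14, 695/14, 965/14]
L7 α=2/5: [6369/70, 5921/70, 3847/70]
L8 α=5/8: [28907/560, 94063/560, 43041/560]
→ [52, 168, 77]


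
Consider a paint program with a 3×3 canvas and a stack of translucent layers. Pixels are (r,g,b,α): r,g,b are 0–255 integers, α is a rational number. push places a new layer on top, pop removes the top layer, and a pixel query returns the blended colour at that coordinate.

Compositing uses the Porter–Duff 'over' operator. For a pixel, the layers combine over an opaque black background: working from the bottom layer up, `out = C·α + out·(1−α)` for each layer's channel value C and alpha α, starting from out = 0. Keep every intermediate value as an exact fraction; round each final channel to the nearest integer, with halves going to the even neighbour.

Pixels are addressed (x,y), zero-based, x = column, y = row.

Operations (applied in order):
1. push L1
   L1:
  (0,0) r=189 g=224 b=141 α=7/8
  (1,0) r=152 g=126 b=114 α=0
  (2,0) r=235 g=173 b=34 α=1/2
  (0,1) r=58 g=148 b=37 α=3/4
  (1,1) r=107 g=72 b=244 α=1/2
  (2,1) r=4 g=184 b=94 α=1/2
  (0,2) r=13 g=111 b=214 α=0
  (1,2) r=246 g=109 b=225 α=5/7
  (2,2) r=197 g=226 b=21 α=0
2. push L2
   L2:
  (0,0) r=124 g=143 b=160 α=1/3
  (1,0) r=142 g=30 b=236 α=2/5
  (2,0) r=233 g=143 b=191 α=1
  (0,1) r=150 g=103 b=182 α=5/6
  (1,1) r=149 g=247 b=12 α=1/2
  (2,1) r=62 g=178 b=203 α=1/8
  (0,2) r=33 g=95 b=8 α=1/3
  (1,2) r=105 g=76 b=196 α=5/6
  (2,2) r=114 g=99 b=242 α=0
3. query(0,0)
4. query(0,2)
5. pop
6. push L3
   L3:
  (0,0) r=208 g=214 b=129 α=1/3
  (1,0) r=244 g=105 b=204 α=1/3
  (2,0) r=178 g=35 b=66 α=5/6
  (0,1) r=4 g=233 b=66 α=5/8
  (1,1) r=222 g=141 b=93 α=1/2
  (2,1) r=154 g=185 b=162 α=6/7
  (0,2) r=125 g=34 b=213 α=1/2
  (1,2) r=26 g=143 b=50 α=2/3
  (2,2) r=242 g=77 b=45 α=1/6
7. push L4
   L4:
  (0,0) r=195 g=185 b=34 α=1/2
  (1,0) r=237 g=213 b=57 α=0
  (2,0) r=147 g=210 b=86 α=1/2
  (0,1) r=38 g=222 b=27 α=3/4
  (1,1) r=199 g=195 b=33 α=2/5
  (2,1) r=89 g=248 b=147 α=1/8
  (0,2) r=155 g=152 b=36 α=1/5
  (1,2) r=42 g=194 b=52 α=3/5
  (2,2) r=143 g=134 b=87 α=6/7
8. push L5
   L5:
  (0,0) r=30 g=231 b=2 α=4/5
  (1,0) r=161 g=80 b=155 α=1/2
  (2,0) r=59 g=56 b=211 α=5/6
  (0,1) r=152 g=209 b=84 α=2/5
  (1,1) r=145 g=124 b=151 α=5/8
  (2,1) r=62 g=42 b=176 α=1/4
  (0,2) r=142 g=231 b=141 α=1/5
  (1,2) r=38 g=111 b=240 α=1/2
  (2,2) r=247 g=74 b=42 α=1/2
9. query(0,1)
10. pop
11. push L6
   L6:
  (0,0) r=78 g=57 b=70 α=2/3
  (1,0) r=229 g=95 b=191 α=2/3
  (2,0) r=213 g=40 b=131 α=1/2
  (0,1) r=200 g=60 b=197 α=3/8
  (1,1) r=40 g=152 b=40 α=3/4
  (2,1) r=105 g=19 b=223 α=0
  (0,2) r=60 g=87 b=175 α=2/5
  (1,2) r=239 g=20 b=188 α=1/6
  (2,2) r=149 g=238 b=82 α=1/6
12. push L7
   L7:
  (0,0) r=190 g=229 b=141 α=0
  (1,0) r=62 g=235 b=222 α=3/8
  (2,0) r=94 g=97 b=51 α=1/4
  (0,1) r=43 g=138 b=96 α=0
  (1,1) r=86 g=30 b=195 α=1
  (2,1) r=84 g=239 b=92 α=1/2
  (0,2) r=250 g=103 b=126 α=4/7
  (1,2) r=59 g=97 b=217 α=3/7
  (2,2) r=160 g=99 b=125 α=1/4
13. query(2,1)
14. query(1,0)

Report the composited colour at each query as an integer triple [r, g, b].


query (0,0) [L1,L2] — begin 0,0,0
+L1 (α=7/8) → [1323/8, 196, 987/8]
+L2 (α=1/3) → [1819/12, 535/3, 1627/12]
= [152, 178, 136]

query (0,2) [L1,L2] — begin 0,0,0
+L1 (α=0) → [0, 0, 0]
+L2 (α=1/3) → [11, 95/3, 8/3]
= [11, 32, 3]

(0,1) stack=L1,L3,L4,L5; from [0,0,0]:
L1 α=3/4: [87/2, 111, 111/4]
L3 α=5/8: [301/16, 749/4, 1653/32]
L4 α=3/4: [2125/64, 3413/16, 4245/128]
L5 α=2/5: [25831/320, 16927/80, 34239/640]
= [81, 212, 53]

at x=2,y=1 over L1,L3,L4,L6,L7:
after L1 α=1/2: [2, 92, 47]
after L3 α=6/7: [926/7, 1202/7, 1019/7]
after L4 α=1/8: [1015/8, 725/4, 583/4]
after L6 α=0: [1015/8, 725/4, 583/4]
after L7 α=1/2: [1687/16, 1681/8, 951/8]
rounded: [105, 210, 119]

at x=1,y=0 over L1,L3,L4,L6,L7:
+L1 (α=0) → [0, 0, 0]
+L3 (α=1/3) → [244/3, 35, 68]
+L4 (α=0) → [244/3, 35, 68]
+L6 (α=2/3) → [1618/9, 75, 150]
+L7 (α=3/8) → [2441/18, 135, 177]
→ [136, 135, 177]


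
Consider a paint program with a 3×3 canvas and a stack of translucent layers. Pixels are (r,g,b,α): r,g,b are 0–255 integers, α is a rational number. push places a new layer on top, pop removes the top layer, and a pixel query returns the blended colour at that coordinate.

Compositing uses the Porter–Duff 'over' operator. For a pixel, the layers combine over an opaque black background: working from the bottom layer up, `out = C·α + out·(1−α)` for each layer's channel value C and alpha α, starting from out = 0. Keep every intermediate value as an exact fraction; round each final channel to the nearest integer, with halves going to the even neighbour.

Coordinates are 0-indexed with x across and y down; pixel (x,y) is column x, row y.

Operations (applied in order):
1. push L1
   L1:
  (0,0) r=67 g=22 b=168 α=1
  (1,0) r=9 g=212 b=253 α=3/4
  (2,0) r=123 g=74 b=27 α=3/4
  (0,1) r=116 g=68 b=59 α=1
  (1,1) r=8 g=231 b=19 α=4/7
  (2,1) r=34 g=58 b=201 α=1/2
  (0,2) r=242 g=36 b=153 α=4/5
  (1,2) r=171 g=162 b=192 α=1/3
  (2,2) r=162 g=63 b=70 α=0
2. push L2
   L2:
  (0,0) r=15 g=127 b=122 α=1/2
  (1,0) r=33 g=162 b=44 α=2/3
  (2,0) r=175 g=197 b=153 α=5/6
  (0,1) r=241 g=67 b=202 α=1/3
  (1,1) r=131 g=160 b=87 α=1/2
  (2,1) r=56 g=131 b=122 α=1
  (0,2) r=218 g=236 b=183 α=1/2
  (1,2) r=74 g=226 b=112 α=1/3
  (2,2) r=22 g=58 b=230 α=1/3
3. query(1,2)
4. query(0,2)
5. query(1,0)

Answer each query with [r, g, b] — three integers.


query (1,2) [L1,L2] — begin 0,0,0
after L1 α=1/3: [57, 54, 64]
after L2 α=1/3: [188/3, 334/3, 80]
rounded: [63, 111, 80]

query (0,2) [L1,L2] — begin 0,0,0
after L1 α=4/5: [968/5, 144/5, 612/5]
after L2 α=1/2: [1029/5, 662/5, 1527/10]
rounded: [206, 132, 153]

(1,0) stack=L1,L2; from [0,0,0]:
after L1 α=3/4: [27/4, 159, 759/4]
after L2 α=2/3: [97/4, 161, 1111/12]
= [24, 161, 93]


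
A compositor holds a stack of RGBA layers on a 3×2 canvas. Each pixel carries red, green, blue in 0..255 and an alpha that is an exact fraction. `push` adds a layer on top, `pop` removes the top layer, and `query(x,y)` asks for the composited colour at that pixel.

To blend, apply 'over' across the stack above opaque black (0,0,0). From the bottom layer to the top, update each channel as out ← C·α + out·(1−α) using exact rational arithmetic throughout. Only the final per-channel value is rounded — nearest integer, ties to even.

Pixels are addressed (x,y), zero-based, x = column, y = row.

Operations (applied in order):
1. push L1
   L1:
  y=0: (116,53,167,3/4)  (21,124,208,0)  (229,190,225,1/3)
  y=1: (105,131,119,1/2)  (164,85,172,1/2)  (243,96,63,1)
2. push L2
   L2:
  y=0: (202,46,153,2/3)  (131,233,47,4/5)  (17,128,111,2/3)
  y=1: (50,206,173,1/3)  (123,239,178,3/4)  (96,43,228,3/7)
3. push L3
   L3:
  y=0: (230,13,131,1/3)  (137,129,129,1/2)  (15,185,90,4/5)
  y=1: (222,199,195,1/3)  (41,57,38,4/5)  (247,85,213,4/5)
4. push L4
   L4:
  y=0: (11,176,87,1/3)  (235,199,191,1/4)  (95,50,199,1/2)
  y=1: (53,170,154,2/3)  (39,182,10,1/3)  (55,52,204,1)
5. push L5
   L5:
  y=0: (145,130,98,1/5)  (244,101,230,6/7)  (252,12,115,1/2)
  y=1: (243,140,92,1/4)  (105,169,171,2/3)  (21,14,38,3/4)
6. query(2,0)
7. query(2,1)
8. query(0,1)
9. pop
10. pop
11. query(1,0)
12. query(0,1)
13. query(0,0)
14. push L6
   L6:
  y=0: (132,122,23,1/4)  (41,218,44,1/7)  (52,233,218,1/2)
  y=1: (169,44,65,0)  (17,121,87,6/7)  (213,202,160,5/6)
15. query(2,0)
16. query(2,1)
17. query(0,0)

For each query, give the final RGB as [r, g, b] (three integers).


at x=2,y=0 over L1,L2,L3,L4,L5:
+L1 (α=1/3) → [229/3, 190/3, 75]
+L2 (α=2/3) → [331/9, 958/9, 99]
+L3 (α=4/5) → [871/45, 7618/45, 459/5]
+L4 (α=1/2) → [2573/45, 4934/45, 727/5]
+L5 (α=1/2) → [13913/90, 2737/45, 651/5]
rounded: [155, 61, 130]

at x=2,y=1 over L1,L2,L3,L4,L5:
L1 α=1: [243, 96, 63]
L2 α=3/7: [180, 513/7, 936/7]
L3 α=4/5: [1168/5, 2893/35, 1380/7]
L4 α=1: [55, 52, 204]
L5 α=3/4: [59/2, 47/2, 159/2]
= [30, 24, 80]

at x=0,y=1 over L1,L2,L3,L4,L5:
after L1 α=1/2: [105/2, 131/2, 119/2]
after L2 α=1/3: [155/3, 337/3, 292/3]
after L3 α=1/3: [976/9, 1271/9, 1169/9]
after L4 α=2/3: [1930/27, 4331/27, 3941/27]
after L5 α=1/4: [4117/36, 5591/36, 4769/36]
= [114, 155, 132]

(1,0) stack=L1,L2,L3; from [0,0,0]:
+L1 (α=0) → [0, 0, 0]
+L2 (α=4/5) → [524/5, 932/5, 188/5]
+L3 (α=1/2) → [1209/10, 1577/10, 833/10]
rounded: [121, 158, 83]

(0,1) stack=L1,L2,L3; from [0,0,0]:
after L1 α=1/2: [105/2, 131/2, 119/2]
after L2 α=1/3: [155/3, 337/3, 292/3]
after L3 α=1/3: [976/9, 1271/9, 1169/9]
= [108, 141, 130]

query (0,0) [L1,L2,L3] — begin 0,0,0
L1 α=3/4: [87, 159/4, 501/4]
L2 α=2/3: [491/3, 527/12, 575/4]
L3 α=1/3: [1672/9, 605/18, 279/2]
→ [186, 34, 140]

query (2,0) [L1,L2,L3,L6] — begin 0,0,0
L1 α=1/3: [229/3, 190/3, 75]
L2 α=2/3: [331/9, 958/9, 99]
L3 α=4/5: [871/45, 7618/45, 459/5]
L6 α=1/2: [3211/90, 18103/90, 1549/10]
= [36, 201, 155]

at x=2,y=1 over L1,L2,L3,L6:
after L1 α=1: [243, 96, 63]
after L2 α=3/7: [180, 513/7, 936/7]
after L3 α=4/5: [1168/5, 2893/35, 1380/7]
after L6 α=5/6: [6493/30, 38243/210, 3490/21]
rounded: [216, 182, 166]

(0,0) stack=L1,L2,L3,L6; from [0,0,0]:
L1 α=3/4: [87, 159/4, 501/4]
L2 α=2/3: [491/3, 527/12, 575/4]
L3 α=1/3: [1672/9, 605/18, 279/2]
L6 α=1/4: [517/3, 1337/24, 883/8]
= [172, 56, 110]


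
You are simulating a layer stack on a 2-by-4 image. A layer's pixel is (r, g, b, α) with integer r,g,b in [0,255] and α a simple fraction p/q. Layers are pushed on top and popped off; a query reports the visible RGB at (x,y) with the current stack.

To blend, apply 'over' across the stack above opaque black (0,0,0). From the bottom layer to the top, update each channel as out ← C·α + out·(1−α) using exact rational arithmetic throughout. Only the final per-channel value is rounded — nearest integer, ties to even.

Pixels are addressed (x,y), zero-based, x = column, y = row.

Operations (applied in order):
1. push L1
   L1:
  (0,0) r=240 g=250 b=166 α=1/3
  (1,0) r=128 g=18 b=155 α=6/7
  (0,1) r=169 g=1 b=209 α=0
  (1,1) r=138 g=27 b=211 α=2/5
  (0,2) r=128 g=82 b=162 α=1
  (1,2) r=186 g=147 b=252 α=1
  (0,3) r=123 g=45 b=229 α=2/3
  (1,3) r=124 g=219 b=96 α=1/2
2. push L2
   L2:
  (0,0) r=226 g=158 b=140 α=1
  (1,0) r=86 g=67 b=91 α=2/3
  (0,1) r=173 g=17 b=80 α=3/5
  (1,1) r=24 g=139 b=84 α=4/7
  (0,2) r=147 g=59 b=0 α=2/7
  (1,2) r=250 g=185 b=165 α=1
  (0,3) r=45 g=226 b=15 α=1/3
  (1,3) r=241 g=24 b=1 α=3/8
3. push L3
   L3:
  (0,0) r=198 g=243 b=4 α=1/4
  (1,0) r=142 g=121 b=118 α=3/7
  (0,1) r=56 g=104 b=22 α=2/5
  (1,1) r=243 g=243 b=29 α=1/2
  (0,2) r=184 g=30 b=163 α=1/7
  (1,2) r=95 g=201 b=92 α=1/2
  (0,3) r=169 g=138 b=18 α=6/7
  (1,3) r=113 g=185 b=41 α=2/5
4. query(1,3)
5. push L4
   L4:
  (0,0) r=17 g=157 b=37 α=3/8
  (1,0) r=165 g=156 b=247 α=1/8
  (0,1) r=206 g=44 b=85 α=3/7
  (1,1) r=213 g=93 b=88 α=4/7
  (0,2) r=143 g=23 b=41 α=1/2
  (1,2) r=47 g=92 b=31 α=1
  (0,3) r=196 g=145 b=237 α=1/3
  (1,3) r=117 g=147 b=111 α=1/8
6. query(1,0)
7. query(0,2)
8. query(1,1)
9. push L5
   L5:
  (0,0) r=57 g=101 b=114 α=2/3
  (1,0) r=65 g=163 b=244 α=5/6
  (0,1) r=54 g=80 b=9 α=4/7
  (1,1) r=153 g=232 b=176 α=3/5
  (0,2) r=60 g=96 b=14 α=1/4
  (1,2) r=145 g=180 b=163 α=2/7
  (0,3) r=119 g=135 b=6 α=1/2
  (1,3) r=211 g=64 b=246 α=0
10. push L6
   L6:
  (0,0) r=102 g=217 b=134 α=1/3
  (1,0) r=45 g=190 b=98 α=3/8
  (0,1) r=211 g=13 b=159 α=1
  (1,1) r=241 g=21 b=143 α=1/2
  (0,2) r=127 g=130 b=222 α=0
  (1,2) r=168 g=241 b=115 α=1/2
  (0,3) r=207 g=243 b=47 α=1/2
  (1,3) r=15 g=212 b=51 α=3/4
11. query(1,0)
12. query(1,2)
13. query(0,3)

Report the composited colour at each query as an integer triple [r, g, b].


at x=1,y=3 over L1,L2,L3:
+L1 (α=1/2) → [62, 219/2, 48]
+L2 (α=3/8) → [1033/8, 1239/16, 243/8]
+L3 (α=2/5) → [4907/40, 9637/80, 277/8]
rounded: [123, 120, 35]

at x=1,y=0 over L1,L2,L3,L4:
after L1 α=6/7: [768/7, 108/7, 930/7]
after L2 α=2/3: [1972/21, 1046/21, 2204/21]
after L3 α=3/7: [16834/147, 11807/147, 16250/147]
after L4 α=1/8: [20299/168, 15083/168, 21437/168]
= [121, 90, 128]

query (0,2) [L1,L2,L3,L4] — begin 0,0,0
after L1 α=1: [128, 82, 162]
after L2 α=2/7: [934/7, 528/7, 810/7]
after L3 α=1/7: [6892/49, 3378/49, 6001/49]
after L4 α=1/2: [13899/98, 4505/98, 4005/49]
→ [142, 46, 82]

query (1,1) [L1,L2,L3,L4] — begin 0,0,0
+L1 (α=2/5) → [276/5, 54/5, 422/5]
+L2 (α=4/7) → [1308/35, 2942/35, 2946/35]
+L3 (α=1/2) → [9813/70, 11447/70, 3961/70]
+L4 (α=4/7) → [89079/490, 60381/490, 36523/490]
rounded: [182, 123, 75]

(1,0) stack=L1,L2,L3,L4,L5,L6; from [0,0,0]:
+L1 (α=6/7) → [768/7, 108/7, 930/7]
+L2 (α=2/3) → [1972/21, 1046/21, 2204/21]
+L3 (α=3/7) → [16834/147, 11807/147, 16250/147]
+L4 (α=1/8) → [20299/168, 15083/168, 21437/168]
+L5 (α=5/6) → [74899/1008, 152003/1008, 226397/1008]
+L6 (α=3/8) → [510575/8064, 1334575/8064, 1428337/8064]
= [63, 165, 177]

query (1,2) [L1,L2,L3,L4,L5,L6] — begin 0,0,0
after L1 α=1: [186, 147, 252]
after L2 α=1: [250, 185, 165]
after L3 α=1/2: [345/2, 193, 257/2]
after L4 α=1: [47, 92, 31]
after L5 α=2/7: [75, 820/7, 481/7]
after L6 α=1/2: [243/2, 2507/14, 643/7]
rounded: [122, 179, 92]

(0,3) stack=L1,L2,L3,L4,L5,L6; from [0,0,0]:
L1 α=2/3: [82, 30, 458/3]
L2 α=1/3: [209/3, 286/3, 961/9]
L3 α=6/7: [3251/21, 2770/21, 1933/63]
L4 α=1/3: [10618/63, 8585/63, 18797/189]
L5 α=1/2: [18115/126, 8545/63, 19931/378]
L6 α=1/2: [44197/252, 11927/63, 37697/756]
→ [175, 189, 50]
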